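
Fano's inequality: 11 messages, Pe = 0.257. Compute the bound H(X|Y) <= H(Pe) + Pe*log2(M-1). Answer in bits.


H(Pe) = -Pe*log2(Pe) - (1-Pe)*log2(1-Pe) = -0.257*log2(0.257) - 0.743*log2(0.743) = 0.503761 + 0.318424 = 0.8222. Pe*log2(M-1) = 0.257*log2(10) = 0.853736. Bound = H(Pe) + Pe*log2(M-1) = 0.503761 + 0.318424 + 0.853736 = 1.6759

1.6759 bits


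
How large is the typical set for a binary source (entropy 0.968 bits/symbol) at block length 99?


log2|A_typical| = nH = 99 * 0.968 = 95.832, so |A_typical| ~ 2^95.832 = 7.052e+28

7.052e+28


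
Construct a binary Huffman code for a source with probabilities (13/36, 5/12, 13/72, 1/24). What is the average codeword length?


Huffman construction (repeatedly merge the two least-probable nodes; each merge adds 1 bit to every symbol beneath it): 1/24 + 13/72 = 2/9; 2/9 + 13/36 = 7/12; 5/12 + 7/12 = 1. Resulting codeword lengths (in the order the probabilities were given): (2, 1, 3, 3). L_avg = sum(p_i * l_i) = 13/36*2 + 5/12*1 + 13/72*3 + 1/24*3 = 65/36 = 1.8056

1.8056 bits


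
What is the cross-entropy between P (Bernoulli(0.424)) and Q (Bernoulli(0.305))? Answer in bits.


H(P,Q) = -p*log2(q) - (1-p)*log2(1-q). -0.424*log2(0.305) = 0.726362; -0.576*log2(0.695) = 0.302351. H(P,Q) = 0.726362 + 0.302351 = 1.0287

1.0287 bits


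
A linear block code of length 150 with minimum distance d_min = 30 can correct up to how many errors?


Correction capability = floor((d-1)/2) = floor((30-1)/2) = 14

14 errors


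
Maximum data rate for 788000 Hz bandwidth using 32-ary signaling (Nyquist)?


Rate = 2 * B * log2(M) = 2 * 788000 * 5.0 = 7880000.0

7880000.0 bps


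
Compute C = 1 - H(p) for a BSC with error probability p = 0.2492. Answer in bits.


H(p) = -p*log2(p) - (1-p)*log2(1-p) = -0.2492*log2(0.2492) - 0.7508*log2(0.7508) = 0.499552 + 0.310455 = 0.81. C = 1 - H(p) = 1 - 0.81 = 0.19

0.19 bits


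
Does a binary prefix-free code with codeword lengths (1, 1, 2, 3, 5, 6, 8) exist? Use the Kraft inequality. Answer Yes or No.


Kraft sum = sum(2^(-l_i)) = 1.4258, need <= 1. Result: violated (a binary prefix-free code with these lengths cannot exist)

No


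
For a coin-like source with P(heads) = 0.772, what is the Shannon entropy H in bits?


H = -p*log2(p) - (1-p)*log2(1-p). -0.772*log2(0.772) = 0.288209; -0.228*log2(0.228) = 0.486300. H = 0.288209 + 0.486300 = 0.7745

0.7745 bits


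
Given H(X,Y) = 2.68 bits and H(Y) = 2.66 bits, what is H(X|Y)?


H(X|Y) = H(X,Y) - H(Y) = 2.68 - 2.66 = 0.02

0.02 bits


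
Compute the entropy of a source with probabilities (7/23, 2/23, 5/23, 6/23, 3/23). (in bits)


H = -sum(p_i * log2(p_i)). Terms: -(7/23)*log2(7/23) = 0.522324; -(2/23)*log2(2/23) = 0.306397; -(5/23)*log2(5/23) = 0.478616; -(6/23)*log2(6/23) = 0.505722; -(3/23)*log2(3/23) = 0.383296. H = 0.522324 + 0.306397 + 0.478616 + 0.505722 + 0.383296 = 2.1964

2.1964 bits


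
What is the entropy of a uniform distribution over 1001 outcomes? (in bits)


H = log2(n) = log2(1001) = 9.9672

9.9672 bits


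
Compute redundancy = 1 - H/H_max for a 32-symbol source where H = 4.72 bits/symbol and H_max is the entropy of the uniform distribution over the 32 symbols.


H_max = log2(K) = log2(32) = 5.0 bits/symbol. Redundancy = 1 - H/H_max = 1 - 4.72/5.0 = 1 - 0.944 = 0.056

0.056


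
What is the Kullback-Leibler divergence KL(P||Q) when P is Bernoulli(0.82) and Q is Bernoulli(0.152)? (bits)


KL = p*log2(p/q) + (1-p)*log2((1-p)/(1-q)) = 0.82*log2(0.82/0.152) + 0.18*log2(0.18/0.848) = 1.5914

1.5914 bits


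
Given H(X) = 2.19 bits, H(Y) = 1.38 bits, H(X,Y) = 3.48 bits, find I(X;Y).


I(X;Y) = H(X) + H(Y) - H(X,Y) = 2.19 + 1.38 - 3.48 = 0.09

0.09 bits


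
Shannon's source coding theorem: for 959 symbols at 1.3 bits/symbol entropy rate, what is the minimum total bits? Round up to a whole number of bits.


Minimum bits >= n * H = 959 * 1.3 = 1246.7, rounded up to a whole number of bits = 1247

1247 bits


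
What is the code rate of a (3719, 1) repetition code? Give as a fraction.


Rate = k/n = 1/3719

1/3719


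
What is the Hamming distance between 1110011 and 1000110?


Count differing positions: . ^ ^ . ^ . ^ = 4 differences

4


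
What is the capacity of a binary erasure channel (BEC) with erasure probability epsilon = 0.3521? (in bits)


C = 1 - epsilon = 1 - 0.3521 = 0.6479

0.6479 bits


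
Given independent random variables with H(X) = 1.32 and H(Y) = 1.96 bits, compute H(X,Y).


For independent variables, H(X,Y) = H(X) + H(Y) = 1.32 + 1.96 = 3.28

3.28 bits


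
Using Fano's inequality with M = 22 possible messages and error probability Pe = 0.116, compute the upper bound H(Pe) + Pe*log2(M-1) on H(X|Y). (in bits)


H(Pe) = -Pe*log2(Pe) - (1-Pe)*log2(1-Pe) = -0.116*log2(0.116) - 0.884*log2(0.884) = 0.360505 + 0.157247 = 0.5178. Pe*log2(M-1) = 0.116*log2(21) = 0.509509. Bound = H(Pe) + Pe*log2(M-1) = 0.360505 + 0.157247 + 0.509509 = 1.0273

1.0273 bits


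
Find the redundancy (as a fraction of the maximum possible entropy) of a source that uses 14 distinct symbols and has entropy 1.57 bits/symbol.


H_max = log2(K) = log2(14) = 3.8074 bits/symbol. Redundancy = 1 - H/H_max = 1 - 1.57/3.8074 = 1 - 0.4124 = 0.5876

0.5876


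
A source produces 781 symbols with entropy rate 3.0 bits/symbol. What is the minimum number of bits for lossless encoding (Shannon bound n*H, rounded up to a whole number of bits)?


Minimum bits >= n * H = 781 * 3.0 = 2343.0, rounded up to a whole number of bits = 2343

2343 bits


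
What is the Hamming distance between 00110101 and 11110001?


Count differing positions: ^ ^ . . . ^ . . = 3 differences

3


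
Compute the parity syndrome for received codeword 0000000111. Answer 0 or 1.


Syndrome = XOR of all bits = 0 XOR 0 XOR 0 XOR 0 XOR 0 XOR 0 XOR 0 XOR 1 XOR 1 XOR 1 = 1

1


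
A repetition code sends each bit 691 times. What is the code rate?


Rate = k/n = 1/691

1/691


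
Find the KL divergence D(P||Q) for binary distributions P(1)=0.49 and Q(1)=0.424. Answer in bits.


KL = p*log2(p/q) + (1-p)*log2((1-p)/(1-q)) = 0.49*log2(0.49/0.424) + 0.51*log2(0.51/0.576) = 0.0127

0.0127 bits


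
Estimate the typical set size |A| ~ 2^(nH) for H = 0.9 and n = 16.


log2|A_typical| = nH = 16 * 0.9 = 14.4, so |A_typical| ~ 2^14.4 = 2.162e+04

2.162e+04


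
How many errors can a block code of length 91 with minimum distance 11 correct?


Correction capability = floor((d-1)/2) = floor((11-1)/2) = 5

5 errors


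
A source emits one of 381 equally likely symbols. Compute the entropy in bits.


H = log2(n) = log2(381) = 8.5736

8.5736 bits


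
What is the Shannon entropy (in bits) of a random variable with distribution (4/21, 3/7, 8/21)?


H = -sum(p_i * log2(p_i)). Terms: -(4/21)*log2(4/21) = 0.455680; -(3/7)*log2(3/7) = 0.523882; -(8/21)*log2(8/21) = 0.530407. H = 0.455680 + 0.523882 + 0.530407 = 1.51

1.51 bits


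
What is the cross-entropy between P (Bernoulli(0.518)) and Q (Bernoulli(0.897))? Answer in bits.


H(P,Q) = -p*log2(q) - (1-p)*log2(1-q). -0.518*log2(0.897) = 0.081233; -0.482*log2(0.103) = 1.580615. H(P,Q) = 0.081233 + 1.580615 = 1.6618

1.6618 bits


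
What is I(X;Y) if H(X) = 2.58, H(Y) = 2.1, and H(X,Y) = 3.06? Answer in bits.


I(X;Y) = H(X) + H(Y) - H(X,Y) = 2.58 + 2.1 - 3.06 = 1.62

1.62 bits


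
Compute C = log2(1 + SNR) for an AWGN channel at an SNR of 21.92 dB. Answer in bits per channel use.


SNR_linear = 10^(21.92/10) = 155.5966; C = log2(1 + SNR_linear) = log2(1 + 155.5966) = 7.2909

7.2909 bits/channel use


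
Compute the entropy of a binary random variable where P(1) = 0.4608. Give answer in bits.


H = -p*log2(p) - (1-p)*log2(1-p). -0.4608*log2(0.4608) = 0.515076; -0.5392*log2(0.5392) = 0.480485. H = 0.515076 + 0.480485 = 0.9956

0.9956 bits


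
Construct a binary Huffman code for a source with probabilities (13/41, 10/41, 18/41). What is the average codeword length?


Huffman construction (repeatedly merge the two least-probable nodes; each merge adds 1 bit to every symbol beneath it): 10/41 + 13/41 = 23/41; 18/41 + 23/41 = 1. Resulting codeword lengths (in the order the probabilities were given): (2, 2, 1). L_avg = sum(p_i * l_i) = 13/41*2 + 10/41*2 + 18/41*1 = 64/41 = 1.561

1.561 bits


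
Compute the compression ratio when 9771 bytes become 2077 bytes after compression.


Ratio = original / compressed = 9771 / 2077 = 4.7044

4.7044


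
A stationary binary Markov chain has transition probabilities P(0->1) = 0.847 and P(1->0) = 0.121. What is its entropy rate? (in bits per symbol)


Stationary distribution: pi_0 = p10/(p01+p10) = 0.125, pi_1 = 0.875. Entropy rate H' = pi_0*H(p01) + pi_1*H(p10) = 0.125*0.6173 + 0.875*0.5322 = 0.5429

0.5429 bits/symbol


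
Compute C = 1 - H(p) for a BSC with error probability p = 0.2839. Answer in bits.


H(p) = -p*log2(p) - (1-p)*log2(1-p) = -0.2839*log2(0.2839) - 0.7161*log2(0.7161) = 0.515717 + 0.344993 = 0.8607. C = 1 - H(p) = 1 - 0.8607 = 0.1393

0.1393 bits


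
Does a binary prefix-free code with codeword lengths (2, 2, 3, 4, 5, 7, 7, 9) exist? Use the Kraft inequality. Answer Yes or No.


Kraft sum = sum(2^(-l_i)) = 0.7363, need <= 1. Result: satisfied (a binary prefix-free code with these lengths exists)

Yes


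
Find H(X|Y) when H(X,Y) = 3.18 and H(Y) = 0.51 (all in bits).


H(X|Y) = H(X,Y) - H(Y) = 3.18 - 0.51 = 2.67

2.67 bits


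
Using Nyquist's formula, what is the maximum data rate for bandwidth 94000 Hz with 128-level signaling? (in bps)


Rate = 2 * B * log2(M) = 2 * 94000 * 7.0 = 1316000.0

1316000.0 bps


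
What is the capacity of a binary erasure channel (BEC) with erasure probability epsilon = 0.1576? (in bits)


C = 1 - epsilon = 1 - 0.1576 = 0.8424

0.8424 bits


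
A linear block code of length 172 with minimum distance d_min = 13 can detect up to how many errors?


Detection capability = d_min - 1 = 13 - 1 = 12

12 errors


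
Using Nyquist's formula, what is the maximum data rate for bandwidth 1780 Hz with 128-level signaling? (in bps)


Rate = 2 * B * log2(M) = 2 * 1780 * 7.0 = 24920.0

24920.0 bps


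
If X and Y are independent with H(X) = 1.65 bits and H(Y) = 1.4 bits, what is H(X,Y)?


For independent variables, H(X,Y) = H(X) + H(Y) = 1.65 + 1.4 = 3.05

3.05 bits


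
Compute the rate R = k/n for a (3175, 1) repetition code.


Rate = k/n = 1/3175

1/3175


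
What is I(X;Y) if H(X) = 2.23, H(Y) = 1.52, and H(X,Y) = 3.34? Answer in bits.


I(X;Y) = H(X) + H(Y) - H(X,Y) = 2.23 + 1.52 - 3.34 = 0.41

0.41 bits


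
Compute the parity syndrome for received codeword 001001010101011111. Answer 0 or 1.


Syndrome = XOR of all bits = 0 XOR 0 XOR 1 XOR 0 XOR 0 XOR 1 XOR 0 XOR 1 XOR 0 XOR 1 XOR 0 XOR 1 XOR 0 XOR 1 XOR 1 XOR 1 XOR 1 XOR 1 = 0

0


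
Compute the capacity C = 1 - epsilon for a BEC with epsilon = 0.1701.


C = 1 - epsilon = 1 - 0.1701 = 0.8299

0.8299 bits


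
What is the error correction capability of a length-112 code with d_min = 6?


Correction capability = floor((d-1)/2) = floor((6-1)/2) = 2

2 errors


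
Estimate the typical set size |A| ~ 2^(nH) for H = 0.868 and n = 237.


log2|A_typical| = nH = 237 * 0.868 = 205.716, so |A_typical| ~ 2^205.716 = 8.447e+61

8.447e+61


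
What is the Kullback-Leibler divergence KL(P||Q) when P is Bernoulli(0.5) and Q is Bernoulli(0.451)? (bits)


KL = p*log2(p/q) + (1-p)*log2((1-p)/(1-q)) = 0.5*log2(0.5/0.451) + 0.5*log2(0.5/0.549) = 0.007

0.007 bits


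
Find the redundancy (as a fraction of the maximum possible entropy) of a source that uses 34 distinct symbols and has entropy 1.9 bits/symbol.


H_max = log2(K) = log2(34) = 5.0875 bits/symbol. Redundancy = 1 - H/H_max = 1 - 1.9/5.0875 = 1 - 0.3735 = 0.6265

0.6265


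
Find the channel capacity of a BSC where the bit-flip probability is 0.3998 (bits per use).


H(p) = -p*log2(p) - (1-p)*log2(1-p) = -0.3998*log2(0.3998) - 0.6002*log2(0.6002) = 0.528795 + 0.442038 = 0.9708. C = 1 - H(p) = 1 - 0.9708 = 0.0292

0.0292 bits


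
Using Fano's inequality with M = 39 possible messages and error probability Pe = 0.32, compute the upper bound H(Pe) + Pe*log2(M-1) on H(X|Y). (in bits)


H(Pe) = -Pe*log2(Pe) - (1-Pe)*log2(1-Pe) = -0.32*log2(0.32) - 0.68*log2(0.68) = 0.526034 + 0.378347 = 0.9044. Pe*log2(M-1) = 0.32*log2(38) = 1.679337. Bound = H(Pe) + Pe*log2(M-1) = 0.526034 + 0.378347 + 1.679337 = 2.5837

2.5837 bits


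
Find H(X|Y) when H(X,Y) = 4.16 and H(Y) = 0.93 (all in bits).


H(X|Y) = H(X,Y) - H(Y) = 4.16 - 0.93 = 3.23

3.23 bits


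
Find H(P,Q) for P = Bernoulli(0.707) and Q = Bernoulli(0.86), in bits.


H(P,Q) = -p*log2(q) - (1-p)*log2(1-q). -0.707*log2(0.86) = 0.153837; -0.293*log2(0.14) = 0.831095. H(P,Q) = 0.153837 + 0.831095 = 0.9849

0.9849 bits


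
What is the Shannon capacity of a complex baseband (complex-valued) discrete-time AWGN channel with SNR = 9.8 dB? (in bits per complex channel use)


SNR_linear = 10^(9.8/10) = 9.5499; C = log2(1 + SNR_linear) = log2(1 + 9.5499) = 3.3992

3.3992 bits/channel use


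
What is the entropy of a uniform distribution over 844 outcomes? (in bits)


H = log2(n) = log2(844) = 9.7211

9.7211 bits


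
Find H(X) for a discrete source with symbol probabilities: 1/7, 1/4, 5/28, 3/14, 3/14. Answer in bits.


H = -sum(p_i * log2(p_i)). Terms: -(1/7)*log2(1/7) = 0.401051; -(1/4)*log2(1/4) = 0.500000; -(5/28)*log2(5/28) = 0.443826; -(3/14)*log2(3/14) = 0.476227; -(3/14)*log2(3/14) = 0.476227. H = 0.401051 + 0.500000 + 0.443826 + 0.476227 + 0.476227 = 2.2973

2.2973 bits


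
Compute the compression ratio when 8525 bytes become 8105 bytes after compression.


Ratio = original / compressed = 8525 / 8105 = 1.0518

1.0518


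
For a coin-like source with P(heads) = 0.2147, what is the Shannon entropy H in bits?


H = -p*log2(p) - (1-p)*log2(1-p). -0.2147*log2(0.2147) = 0.476549; -0.7853*log2(0.7853) = 0.273822. H = 0.476549 + 0.273822 = 0.7504

0.7504 bits


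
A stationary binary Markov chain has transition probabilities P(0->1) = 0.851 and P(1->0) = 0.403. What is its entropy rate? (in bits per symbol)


Stationary distribution: pi_0 = p10/(p01+p10) = 0.3214, pi_1 = 0.6786. Entropy rate H' = pi_0*H(p01) + pi_1*H(p10) = 0.3214*0.6073 + 0.6786*0.9727 = 0.8553

0.8553 bits/symbol


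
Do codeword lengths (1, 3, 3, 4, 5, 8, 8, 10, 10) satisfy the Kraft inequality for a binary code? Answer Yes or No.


Kraft sum = sum(2^(-l_i)) = 0.8535, need <= 1. Result: satisfied (a binary prefix-free code with these lengths exists)

Yes


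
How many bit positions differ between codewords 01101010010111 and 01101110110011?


Count differing positions: . . . . . ^ . . ^ . . ^ . . = 3 differences

3


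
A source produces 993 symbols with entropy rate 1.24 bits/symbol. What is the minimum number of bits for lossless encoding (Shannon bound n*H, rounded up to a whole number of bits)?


Minimum bits >= n * H = 993 * 1.24 = 1231.32, rounded up to a whole number of bits = 1232

1232 bits


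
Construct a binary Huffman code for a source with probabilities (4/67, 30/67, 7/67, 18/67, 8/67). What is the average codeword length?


Huffman construction (repeatedly merge the two least-probable nodes; each merge adds 1 bit to every symbol beneath it): 4/67 + 7/67 = 11/67; 8/67 + 11/67 = 19/67; 18/67 + 19/67 = 37/67; 30/67 + 37/67 = 1. Resulting codeword lengths (in the order the probabilities were given): (4, 1, 4, 2, 3). L_avg = sum(p_i * l_i) = 4/67*4 + 30/67*1 + 7/67*4 + 18/67*2 + 8/67*3 = 2

2.0 bits


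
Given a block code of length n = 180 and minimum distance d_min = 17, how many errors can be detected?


Detection capability = d_min - 1 = 17 - 1 = 16

16 errors


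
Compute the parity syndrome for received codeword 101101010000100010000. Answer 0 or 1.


Syndrome = XOR of all bits = 1 XOR 0 XOR 1 XOR 1 XOR 0 XOR 1 XOR 0 XOR 1 XOR 0 XOR 0 XOR 0 XOR 0 XOR 1 XOR 0 XOR 0 XOR 0 XOR 1 XOR 0 XOR 0 XOR 0 XOR 0 = 1

1


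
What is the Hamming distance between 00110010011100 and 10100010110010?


Count differing positions: ^ . . ^ . . . . ^ . ^ ^ ^ . = 6 differences

6


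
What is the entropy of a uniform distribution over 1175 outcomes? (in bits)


H = log2(n) = log2(1175) = 10.1984

10.1984 bits


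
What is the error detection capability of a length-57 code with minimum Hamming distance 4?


Detection capability = d_min - 1 = 4 - 1 = 3

3 errors


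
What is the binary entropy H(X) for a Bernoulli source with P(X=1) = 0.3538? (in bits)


H = -p*log2(p) - (1-p)*log2(1-p). -0.3538*log2(0.3538) = 0.530344; -0.6462*log2(0.6462) = 0.407072. H = 0.530344 + 0.407072 = 0.9374

0.9374 bits


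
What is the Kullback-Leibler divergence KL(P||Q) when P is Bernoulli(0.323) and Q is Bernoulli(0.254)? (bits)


KL = p*log2(p/q) + (1-p)*log2((1-p)/(1-q)) = 0.323*log2(0.323/0.254) + 0.677*log2(0.677/0.746) = 0.0172

0.0172 bits


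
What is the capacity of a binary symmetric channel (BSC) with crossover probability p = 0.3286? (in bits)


H(p) = -p*log2(p) - (1-p)*log2(1-p) = -0.3286*log2(0.3286) - 0.6714*log2(0.6714) = 0.527599 + 0.385891 = 0.9135. C = 1 - H(p) = 1 - 0.9135 = 0.0865

0.0865 bits


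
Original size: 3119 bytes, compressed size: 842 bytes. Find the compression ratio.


Ratio = original / compressed = 3119 / 842 = 3.7043

3.7043


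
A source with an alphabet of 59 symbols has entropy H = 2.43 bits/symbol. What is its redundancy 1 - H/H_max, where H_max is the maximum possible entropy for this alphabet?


H_max = log2(K) = log2(59) = 5.8826 bits/symbol. Redundancy = 1 - H/H_max = 1 - 2.43/5.8826 = 1 - 0.4131 = 0.5869

0.5869


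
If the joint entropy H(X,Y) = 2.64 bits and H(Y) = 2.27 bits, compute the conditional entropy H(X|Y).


H(X|Y) = H(X,Y) - H(Y) = 2.64 - 2.27 = 0.37

0.37 bits


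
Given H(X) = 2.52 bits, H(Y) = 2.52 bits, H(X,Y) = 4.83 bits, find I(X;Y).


I(X;Y) = H(X) + H(Y) - H(X,Y) = 2.52 + 2.52 - 4.83 = 0.21

0.21 bits


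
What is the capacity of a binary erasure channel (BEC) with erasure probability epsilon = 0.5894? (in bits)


C = 1 - epsilon = 1 - 0.5894 = 0.4106

0.4106 bits


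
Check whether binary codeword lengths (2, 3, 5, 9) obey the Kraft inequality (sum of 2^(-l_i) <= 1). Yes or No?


Kraft sum = sum(2^(-l_i)) = 0.4082, need <= 1. Result: satisfied (a binary prefix-free code with these lengths exists)

Yes


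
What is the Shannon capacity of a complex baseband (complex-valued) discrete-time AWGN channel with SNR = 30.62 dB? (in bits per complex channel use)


SNR_linear = 10^(30.62/10) = 1153.4533; C = log2(1 + SNR_linear) = log2(1 + 1153.4533) = 10.173

10.173 bits/channel use


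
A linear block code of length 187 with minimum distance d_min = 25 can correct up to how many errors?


Correction capability = floor((d-1)/2) = floor((25-1)/2) = 12

12 errors


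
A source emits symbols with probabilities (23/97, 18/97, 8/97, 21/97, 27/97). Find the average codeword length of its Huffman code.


Huffman construction (repeatedly merge the two least-probable nodes; each merge adds 1 bit to every symbol beneath it): 8/97 + 18/97 = 26/97; 21/97 + 23/97 = 44/97; 26/97 + 27/97 = 53/97; 44/97 + 53/97 = 1. Resulting codeword lengths (in the order the probabilities were given): (2, 3, 3, 2, 2). L_avg = sum(p_i * l_i) = 23/97*2 + 18/97*3 + 8/97*3 + 21/97*2 + 27/97*2 = 220/97 = 2.268

2.268 bits


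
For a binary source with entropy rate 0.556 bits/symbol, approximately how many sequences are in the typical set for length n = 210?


log2|A_typical| = nH = 210 * 0.556 = 116.76, so |A_typical| ~ 2^116.76 = 1.407e+35

1.407e+35


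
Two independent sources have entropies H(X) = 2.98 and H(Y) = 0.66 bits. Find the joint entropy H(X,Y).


For independent variables, H(X,Y) = H(X) + H(Y) = 2.98 + 0.66 = 3.64

3.64 bits


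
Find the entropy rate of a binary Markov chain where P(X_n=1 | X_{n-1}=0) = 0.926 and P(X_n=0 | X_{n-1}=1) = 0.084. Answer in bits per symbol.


Stationary distribution: pi_0 = p10/(p01+p10) = 0.0832, pi_1 = 0.9168. Entropy rate H' = pi_0*H(p01) + pi_1*H(p10) = 0.0832*0.3807 + 0.9168*0.4161 = 0.4132

0.4132 bits/symbol


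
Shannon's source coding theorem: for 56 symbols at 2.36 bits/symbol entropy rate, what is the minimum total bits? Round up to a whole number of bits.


Minimum bits >= n * H = 56 * 2.36 = 132.16, rounded up to a whole number of bits = 133

133 bits


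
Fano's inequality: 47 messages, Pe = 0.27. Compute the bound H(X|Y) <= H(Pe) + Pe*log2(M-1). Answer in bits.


H(Pe) = -Pe*log2(Pe) - (1-Pe)*log2(1-Pe) = -0.27*log2(0.27) - 0.73*log2(0.73) = 0.510022 + 0.331443 = 0.8415. Pe*log2(M-1) = 0.27*log2(46) = 1.491362. Bound = H(Pe) + Pe*log2(M-1) = 0.510022 + 0.331443 + 1.491362 = 2.3328

2.3328 bits


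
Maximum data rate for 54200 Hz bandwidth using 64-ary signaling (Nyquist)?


Rate = 2 * B * log2(M) = 2 * 54200 * 6.0 = 650400.0

650400.0 bps


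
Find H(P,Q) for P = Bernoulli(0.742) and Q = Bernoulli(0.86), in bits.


H(P,Q) = -p*log2(q) - (1-p)*log2(1-q). -0.742*log2(0.86) = 0.161453; -0.258*log2(0.14) = 0.731817. H(P,Q) = 0.161453 + 0.731817 = 0.8933

0.8933 bits


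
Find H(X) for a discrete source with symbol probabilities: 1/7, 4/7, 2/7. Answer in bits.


H = -sum(p_i * log2(p_i)). Terms: -(1/7)*log2(1/7) = 0.401051; -(4/7)*log2(4/7) = 0.461346; -(2/7)*log2(2/7) = 0.516387. H = 0.401051 + 0.461346 + 0.516387 = 1.3788

1.3788 bits


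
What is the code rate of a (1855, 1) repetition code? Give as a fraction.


Rate = k/n = 1/1855

1/1855


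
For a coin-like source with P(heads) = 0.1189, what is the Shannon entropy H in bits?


H = -p*log2(p) - (1-p)*log2(1-p). -0.1189*log2(0.1189) = 0.365282; -0.8811*log2(0.8811) = 0.160909. H = 0.365282 + 0.160909 = 0.5262

0.5262 bits


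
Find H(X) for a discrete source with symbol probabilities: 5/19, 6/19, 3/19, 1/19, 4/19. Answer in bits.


H = -sum(p_i * log2(p_i)). Terms: -(5/19)*log2(5/19) = 0.506842; -(6/19)*log2(6/19) = 0.525147; -(3/19)*log2(3/19) = 0.420468; -(1/19)*log2(1/19) = 0.223575; -(4/19)*log2(4/19) = 0.473248. H = 0.506842 + 0.525147 + 0.420468 + 0.223575 + 0.473248 = 2.1493

2.1493 bits


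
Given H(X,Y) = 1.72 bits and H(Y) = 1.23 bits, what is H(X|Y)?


H(X|Y) = H(X,Y) - H(Y) = 1.72 - 1.23 = 0.49

0.49 bits


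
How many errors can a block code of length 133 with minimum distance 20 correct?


Correction capability = floor((d-1)/2) = floor((20-1)/2) = 9

9 errors


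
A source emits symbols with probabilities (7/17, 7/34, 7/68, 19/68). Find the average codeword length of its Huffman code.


Huffman construction (repeatedly merge the two least-probable nodes; each merge adds 1 bit to every symbol beneath it): 7/68 + 7/34 = 21/68; 19/68 + 21/68 = 10/17; 7/17 + 10/17 = 1. Resulting codeword lengths (in the order the probabilities were given): (1, 3, 3, 2). L_avg = sum(p_i * l_i) = 7/17*1 + 7/34*3 + 7/68*3 + 19/68*2 = 129/68 = 1.8971

1.8971 bits


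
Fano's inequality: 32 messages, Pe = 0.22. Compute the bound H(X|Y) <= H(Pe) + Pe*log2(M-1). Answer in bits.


H(Pe) = -Pe*log2(Pe) - (1-Pe)*log2(1-Pe) = -0.22*log2(0.22) - 0.78*log2(0.78) = 0.480573 + 0.279594 = 0.7602. Pe*log2(M-1) = 0.22*log2(31) = 1.089923. Bound = H(Pe) + Pe*log2(M-1) = 0.480573 + 0.279594 + 1.089923 = 1.8501

1.8501 bits


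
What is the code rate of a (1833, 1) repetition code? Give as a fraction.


Rate = k/n = 1/1833

1/1833


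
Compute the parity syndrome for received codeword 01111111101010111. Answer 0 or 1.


Syndrome = XOR of all bits = 0 XOR 1 XOR 1 XOR 1 XOR 1 XOR 1 XOR 1 XOR 1 XOR 1 XOR 0 XOR 1 XOR 0 XOR 1 XOR 0 XOR 1 XOR 1 XOR 1 = 1

1


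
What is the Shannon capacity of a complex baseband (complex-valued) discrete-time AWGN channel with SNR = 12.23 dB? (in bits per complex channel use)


SNR_linear = 10^(12.23/10) = 16.7109; C = log2(1 + SNR_linear) = log2(1 + 16.7109) = 4.1466

4.1466 bits/channel use


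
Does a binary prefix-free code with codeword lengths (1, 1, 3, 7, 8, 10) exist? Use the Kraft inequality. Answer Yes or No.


Kraft sum = sum(2^(-l_i)) = 1.1377, need <= 1. Result: violated (a binary prefix-free code with these lengths cannot exist)

No


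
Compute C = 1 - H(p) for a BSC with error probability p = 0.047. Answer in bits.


H(p) = -p*log2(p) - (1-p)*log2(1-p) = -0.047*log2(0.047) - 0.953*log2(0.953) = 0.207326 + 0.066188 = 0.2735. C = 1 - H(p) = 1 - 0.2735 = 0.7265

0.7265 bits


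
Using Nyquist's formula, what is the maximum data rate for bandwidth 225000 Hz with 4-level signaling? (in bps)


Rate = 2 * B * log2(M) = 2 * 225000 * 2.0 = 900000.0

900000.0 bps


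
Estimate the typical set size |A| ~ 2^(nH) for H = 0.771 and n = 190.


log2|A_typical| = nH = 190 * 0.771 = 146.49, so |A_typical| ~ 2^146.49 = 1.253e+44

1.253e+44


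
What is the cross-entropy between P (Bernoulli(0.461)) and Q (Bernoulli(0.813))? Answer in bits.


H(P,Q) = -p*log2(q) - (1-p)*log2(1-q). -0.461*log2(0.813) = 0.137688; -0.539*log2(0.187) = 1.303782. H(P,Q) = 0.137688 + 1.303782 = 1.4415

1.4415 bits


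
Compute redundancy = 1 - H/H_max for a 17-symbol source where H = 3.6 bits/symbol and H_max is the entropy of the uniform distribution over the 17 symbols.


H_max = log2(K) = log2(17) = 4.0875 bits/symbol. Redundancy = 1 - H/H_max = 1 - 3.6/4.0875 = 1 - 0.8807 = 0.1193

0.1193


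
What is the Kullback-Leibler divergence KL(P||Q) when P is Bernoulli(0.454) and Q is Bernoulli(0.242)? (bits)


KL = p*log2(p/q) + (1-p)*log2((1-p)/(1-q)) = 0.454*log2(0.454/0.242) + 0.546*log2(0.546/0.758) = 0.1537

0.1537 bits


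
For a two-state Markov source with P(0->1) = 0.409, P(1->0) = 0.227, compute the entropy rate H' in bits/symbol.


Stationary distribution: pi_0 = p10/(p01+p10) = 0.3569, pi_1 = 0.6431. Entropy rate H' = pi_0*H(p01) + pi_1*H(p10) = 0.3569*0.976 + 0.6431*0.7727 = 0.8453

0.8453 bits/symbol


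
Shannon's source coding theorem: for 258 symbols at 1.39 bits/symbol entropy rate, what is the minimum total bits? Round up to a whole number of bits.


Minimum bits >= n * H = 258 * 1.39 = 358.62, rounded up to a whole number of bits = 359

359 bits


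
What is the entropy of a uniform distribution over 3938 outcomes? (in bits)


H = log2(n) = log2(3938) = 11.9432

11.9432 bits


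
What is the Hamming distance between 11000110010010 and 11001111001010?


Count differing positions: . . . . ^ . . ^ . ^ ^ . . . = 4 differences

4


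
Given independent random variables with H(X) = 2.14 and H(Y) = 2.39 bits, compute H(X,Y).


For independent variables, H(X,Y) = H(X) + H(Y) = 2.14 + 2.39 = 4.53

4.53 bits


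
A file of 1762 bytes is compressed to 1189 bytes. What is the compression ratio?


Ratio = original / compressed = 1762 / 1189 = 1.4819

1.4819


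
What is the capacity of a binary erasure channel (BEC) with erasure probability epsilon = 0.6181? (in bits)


C = 1 - epsilon = 1 - 0.6181 = 0.3819

0.3819 bits


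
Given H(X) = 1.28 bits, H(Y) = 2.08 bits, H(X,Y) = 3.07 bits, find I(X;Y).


I(X;Y) = H(X) + H(Y) - H(X,Y) = 1.28 + 2.08 - 3.07 = 0.29

0.29 bits


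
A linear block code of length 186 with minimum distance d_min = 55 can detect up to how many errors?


Detection capability = d_min - 1 = 55 - 1 = 54

54 errors


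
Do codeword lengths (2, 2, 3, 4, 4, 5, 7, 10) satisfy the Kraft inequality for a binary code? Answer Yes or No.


Kraft sum = sum(2^(-l_i)) = 0.79, need <= 1. Result: satisfied (a binary prefix-free code with these lengths exists)

Yes


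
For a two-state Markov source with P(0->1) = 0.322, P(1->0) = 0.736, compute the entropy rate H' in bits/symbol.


Stationary distribution: pi_0 = p10/(p01+p10) = 0.6957, pi_1 = 0.3043. Entropy rate H' = pi_0*H(p01) + pi_1*H(p10) = 0.6957*0.9065 + 0.3043*0.8327 = 0.8841

0.8841 bits/symbol


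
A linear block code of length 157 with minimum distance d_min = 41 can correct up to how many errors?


Correction capability = floor((d-1)/2) = floor((41-1)/2) = 20

20 errors


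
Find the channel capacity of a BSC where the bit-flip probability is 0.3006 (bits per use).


H(p) = -p*log2(p) - (1-p)*log2(1-p) = -0.3006*log2(0.3006) - 0.6994*log2(0.6994) = 0.521265 + 0.360758 = 0.882. C = 1 - H(p) = 1 - 0.882 = 0.118

0.118 bits


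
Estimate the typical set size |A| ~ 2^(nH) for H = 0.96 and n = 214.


log2|A_typical| = nH = 214 * 0.96 = 205.44, so |A_typical| ~ 2^205.44 = 6.976e+61

6.976e+61


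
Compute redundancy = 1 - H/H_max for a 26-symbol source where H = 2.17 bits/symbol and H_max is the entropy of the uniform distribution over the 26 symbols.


H_max = log2(K) = log2(26) = 4.7004 bits/symbol. Redundancy = 1 - H/H_max = 1 - 2.17/4.7004 = 1 - 0.4617 = 0.5383

0.5383


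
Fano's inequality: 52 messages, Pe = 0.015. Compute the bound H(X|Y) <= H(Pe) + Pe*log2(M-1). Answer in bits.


H(Pe) = -Pe*log2(Pe) - (1-Pe)*log2(1-Pe) = -0.015*log2(0.015) - 0.985*log2(0.985) = 0.090883 + 0.021477 = 0.1124. Pe*log2(M-1) = 0.015*log2(51) = 0.085086. Bound = H(Pe) + Pe*log2(M-1) = 0.090883 + 0.021477 + 0.085086 = 0.1974

0.1974 bits


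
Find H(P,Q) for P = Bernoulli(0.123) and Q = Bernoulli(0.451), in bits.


H(P,Q) = -p*log2(q) - (1-p)*log2(1-q). -0.123*log2(0.451) = 0.141302; -0.877*log2(0.549) = 0.758712. H(P,Q) = 0.141302 + 0.758712 = 0.9

0.9 bits


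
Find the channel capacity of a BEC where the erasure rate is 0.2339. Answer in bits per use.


C = 1 - epsilon = 1 - 0.2339 = 0.7661

0.7661 bits


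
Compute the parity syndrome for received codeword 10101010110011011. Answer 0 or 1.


Syndrome = XOR of all bits = 1 XOR 0 XOR 1 XOR 0 XOR 1 XOR 0 XOR 1 XOR 0 XOR 1 XOR 1 XOR 0 XOR 0 XOR 1 XOR 1 XOR 0 XOR 1 XOR 1 = 0

0


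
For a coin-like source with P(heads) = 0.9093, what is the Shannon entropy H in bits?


H = -p*log2(p) - (1-p)*log2(1-p). -0.9093*log2(0.9093) = 0.124730; -0.0907*log2(0.0907) = 0.314072. H = 0.124730 + 0.314072 = 0.4388

0.4388 bits


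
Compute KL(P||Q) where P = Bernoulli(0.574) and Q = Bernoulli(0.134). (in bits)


KL = p*log2(p/q) + (1-p)*log2((1-p)/(1-q)) = 0.574*log2(0.574/0.134) + 0.426*log2(0.426/0.866) = 0.7687

0.7687 bits


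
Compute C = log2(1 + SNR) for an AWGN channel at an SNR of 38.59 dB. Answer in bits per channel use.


SNR_linear = 10^(38.59/10) = 7227.698; C = log2(1 + SNR_linear) = log2(1 + 7227.698) = 12.8195

12.8195 bits/channel use


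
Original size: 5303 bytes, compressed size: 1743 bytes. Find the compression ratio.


Ratio = original / compressed = 5303 / 1743 = 3.0425

3.0425


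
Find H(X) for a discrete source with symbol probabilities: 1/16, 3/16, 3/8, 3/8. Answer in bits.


H = -sum(p_i * log2(p_i)). Terms: -(1/16)*log2(1/16) = 0.250000; -(3/16)*log2(3/16) = 0.452820; -(3/8)*log2(3/8) = 0.530639; -(3/8)*log2(3/8) = 0.530639. H = 0.250000 + 0.452820 + 0.530639 + 0.530639 = 1.7641

1.7641 bits


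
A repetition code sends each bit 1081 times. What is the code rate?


Rate = k/n = 1/1081

1/1081


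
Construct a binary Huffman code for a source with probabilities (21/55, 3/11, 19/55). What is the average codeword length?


Huffman construction (repeatedly merge the two least-probable nodes; each merge adds 1 bit to every symbol beneath it): 3/11 + 19/55 = 34/55; 21/55 + 34/55 = 1. Resulting codeword lengths (in the order the probabilities were given): (1, 2, 2). L_avg = sum(p_i * l_i) = 21/55*1 + 3/11*2 + 19/55*2 = 89/55 = 1.6182

1.6182 bits


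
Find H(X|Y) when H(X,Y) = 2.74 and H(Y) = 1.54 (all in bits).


H(X|Y) = H(X,Y) - H(Y) = 2.74 - 1.54 = 1.2

1.2 bits


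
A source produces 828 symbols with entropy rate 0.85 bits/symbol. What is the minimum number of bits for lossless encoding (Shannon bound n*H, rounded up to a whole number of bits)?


Minimum bits >= n * H = 828 * 0.85 = 703.8, rounded up to a whole number of bits = 704

704 bits


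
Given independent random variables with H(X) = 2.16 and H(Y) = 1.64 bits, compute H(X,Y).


For independent variables, H(X,Y) = H(X) + H(Y) = 2.16 + 1.64 = 3.8

3.8 bits


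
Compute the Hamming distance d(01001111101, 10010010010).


Count differing positions: ^ ^ . ^ ^ ^ . ^ ^ ^ ^ = 9 differences

9


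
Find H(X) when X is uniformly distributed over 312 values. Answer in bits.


H = log2(n) = log2(312) = 8.2854

8.2854 bits


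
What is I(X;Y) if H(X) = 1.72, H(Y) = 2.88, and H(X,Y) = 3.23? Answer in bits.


I(X;Y) = H(X) + H(Y) - H(X,Y) = 1.72 + 2.88 - 3.23 = 1.37

1.37 bits


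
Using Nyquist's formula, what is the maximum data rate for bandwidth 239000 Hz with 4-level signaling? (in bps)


Rate = 2 * B * log2(M) = 2 * 239000 * 2.0 = 956000.0

956000.0 bps


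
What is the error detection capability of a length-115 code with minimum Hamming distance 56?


Detection capability = d_min - 1 = 56 - 1 = 55

55 errors


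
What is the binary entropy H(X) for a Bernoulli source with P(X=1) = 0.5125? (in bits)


H = -p*log2(p) - (1-p)*log2(1-p). -0.5125*log2(0.5125) = 0.494243; -0.4875*log2(0.4875) = 0.505306. H = 0.494243 + 0.505306 = 0.9995

0.9995 bits


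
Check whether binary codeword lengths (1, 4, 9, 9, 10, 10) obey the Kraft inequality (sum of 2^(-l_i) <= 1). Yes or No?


Kraft sum = sum(2^(-l_i)) = 0.5684, need <= 1. Result: satisfied (a binary prefix-free code with these lengths exists)

Yes


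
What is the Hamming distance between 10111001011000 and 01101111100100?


Count differing positions: ^ ^ . ^ . ^ ^ . ^ ^ ^ ^ . . = 9 differences

9


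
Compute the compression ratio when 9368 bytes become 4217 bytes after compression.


Ratio = original / compressed = 9368 / 4217 = 2.2215

2.2215


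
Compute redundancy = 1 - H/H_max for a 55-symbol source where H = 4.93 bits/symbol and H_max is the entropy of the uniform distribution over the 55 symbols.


H_max = log2(K) = log2(55) = 5.7814 bits/symbol. Redundancy = 1 - H/H_max = 1 - 4.93/5.7814 = 1 - 0.8527 = 0.1473

0.1473


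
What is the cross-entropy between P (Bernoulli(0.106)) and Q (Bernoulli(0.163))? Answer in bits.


H(P,Q) = -p*log2(q) - (1-p)*log2(1-q). -0.106*log2(0.163) = 0.277408; -0.894*log2(0.837) = 0.229490. H(P,Q) = 0.277408 + 0.229490 = 0.5069

0.5069 bits


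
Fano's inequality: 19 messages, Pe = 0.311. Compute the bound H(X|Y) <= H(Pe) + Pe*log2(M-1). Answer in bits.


H(Pe) = -Pe*log2(Pe) - (1-Pe)*log2(1-Pe) = -0.311*log2(0.311) - 0.689*log2(0.689) = 0.524039 + 0.370285 = 0.8943. Pe*log2(M-1) = 0.311*log2(18) = 1.296847. Bound = H(Pe) + Pe*log2(M-1) = 0.524039 + 0.370285 + 1.296847 = 2.1912

2.1912 bits


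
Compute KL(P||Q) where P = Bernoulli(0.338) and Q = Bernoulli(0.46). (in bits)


KL = p*log2(p/q) + (1-p)*log2((1-p)/(1-q)) = 0.338*log2(0.338/0.46) + 0.662*log2(0.662/0.54) = 0.0443

0.0443 bits


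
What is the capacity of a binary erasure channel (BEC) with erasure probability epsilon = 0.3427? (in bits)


C = 1 - epsilon = 1 - 0.3427 = 0.6573

0.6573 bits


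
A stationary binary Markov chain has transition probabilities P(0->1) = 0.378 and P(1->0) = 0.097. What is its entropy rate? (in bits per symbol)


Stationary distribution: pi_0 = p10/(p01+p10) = 0.2042, pi_1 = 0.7958. Entropy rate H' = pi_0*H(p01) + pi_1*H(p10) = 0.2042*0.9566 + 0.7958*0.4594 = 0.5609

0.5609 bits/symbol


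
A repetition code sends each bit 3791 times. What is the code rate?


Rate = k/n = 1/3791

1/3791


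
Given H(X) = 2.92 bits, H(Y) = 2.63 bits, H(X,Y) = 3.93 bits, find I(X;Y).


I(X;Y) = H(X) + H(Y) - H(X,Y) = 2.92 + 2.63 - 3.93 = 1.62

1.62 bits


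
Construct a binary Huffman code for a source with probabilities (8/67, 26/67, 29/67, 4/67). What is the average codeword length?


Huffman construction (repeatedly merge the two least-probable nodes; each merge adds 1 bit to every symbol beneath it): 4/67 + 8/67 = 12/67; 12/67 + 26/67 = 38/67; 29/67 + 38/67 = 1. Resulting codeword lengths (in the order the probabilities were given): (3, 2, 1, 3). L_avg = sum(p_i * l_i) = 8/67*3 + 26/67*2 + 29/67*1 + 4/67*3 = 117/67 = 1.7463

1.7463 bits


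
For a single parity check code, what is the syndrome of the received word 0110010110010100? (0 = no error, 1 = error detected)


Syndrome = XOR of all bits = 0 XOR 1 XOR 1 XOR 0 XOR 0 XOR 1 XOR 0 XOR 1 XOR 1 XOR 0 XOR 0 XOR 1 XOR 0 XOR 1 XOR 0 XOR 0 = 1

1


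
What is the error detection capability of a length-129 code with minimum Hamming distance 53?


Detection capability = d_min - 1 = 53 - 1 = 52

52 errors


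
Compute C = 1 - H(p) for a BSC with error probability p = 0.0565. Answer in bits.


H(p) = -p*log2(p) - (1-p)*log2(1-p) = -0.0565*log2(0.0565) - 0.9435*log2(0.9435) = 0.234227 + 0.079165 = 0.3134. C = 1 - H(p) = 1 - 0.3134 = 0.6866

0.6866 bits


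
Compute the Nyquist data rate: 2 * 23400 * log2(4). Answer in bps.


Rate = 2 * B * log2(M) = 2 * 23400 * 2.0 = 93600.0

93600.0 bps


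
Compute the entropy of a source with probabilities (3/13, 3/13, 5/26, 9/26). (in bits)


H = -sum(p_i * log2(p_i)). Terms: -(3/13)*log2(3/13) = 0.488187; -(3/13)*log2(3/13) = 0.488187; -(5/26)*log2(5/26) = 0.457406; -(9/26)*log2(9/26) = 0.529794. H = 0.488187 + 0.488187 + 0.457406 + 0.529794 = 1.9636

1.9636 bits


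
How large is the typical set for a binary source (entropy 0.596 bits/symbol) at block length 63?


log2|A_typical| = nH = 63 * 0.596 = 37.548, so |A_typical| ~ 2^37.548 = 2.009e+11

2.009e+11


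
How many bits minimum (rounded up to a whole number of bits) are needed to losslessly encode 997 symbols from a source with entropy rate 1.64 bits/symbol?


Minimum bits >= n * H = 997 * 1.64 = 1635.08, rounded up to a whole number of bits = 1636

1636 bits


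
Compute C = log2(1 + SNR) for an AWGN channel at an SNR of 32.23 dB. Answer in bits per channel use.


SNR_linear = 10^(32.23/10) = 1671.0906; C = log2(1 + SNR_linear) = log2(1 + 1671.0906) = 10.7074

10.7074 bits/channel use


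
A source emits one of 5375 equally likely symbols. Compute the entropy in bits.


H = log2(n) = log2(5375) = 12.392

12.392 bits


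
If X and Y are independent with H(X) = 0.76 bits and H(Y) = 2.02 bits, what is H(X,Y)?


For independent variables, H(X,Y) = H(X) + H(Y) = 0.76 + 2.02 = 2.78

2.78 bits


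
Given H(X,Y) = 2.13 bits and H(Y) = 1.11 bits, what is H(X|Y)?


H(X|Y) = H(X,Y) - H(Y) = 2.13 - 1.11 = 1.02

1.02 bits


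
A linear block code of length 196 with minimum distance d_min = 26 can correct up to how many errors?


Correction capability = floor((d-1)/2) = floor((26-1)/2) = 12

12 errors


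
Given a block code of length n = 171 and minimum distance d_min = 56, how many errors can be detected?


Detection capability = d_min - 1 = 56 - 1 = 55

55 errors


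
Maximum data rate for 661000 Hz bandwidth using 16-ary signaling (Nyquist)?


Rate = 2 * B * log2(M) = 2 * 661000 * 4.0 = 5288000.0

5288000.0 bps


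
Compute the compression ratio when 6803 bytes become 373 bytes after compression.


Ratio = original / compressed = 6803 / 373 = 18.2386

18.2386


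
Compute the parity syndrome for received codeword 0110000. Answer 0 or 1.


Syndrome = XOR of all bits = 0 XOR 1 XOR 1 XOR 0 XOR 0 XOR 0 XOR 0 = 0

0


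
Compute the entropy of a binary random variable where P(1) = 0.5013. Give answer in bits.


H = -p*log2(p) - (1-p)*log2(1-p). -0.5013*log2(0.5013) = 0.499422; -0.4987*log2(0.4987) = 0.500573. H = 0.499422 + 0.500573 = 1.0

1.0 bits


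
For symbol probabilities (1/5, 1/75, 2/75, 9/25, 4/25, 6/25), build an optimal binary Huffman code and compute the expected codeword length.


Huffman construction (repeatedly merge the two least-probable nodes; each merge adds 1 bit to every symbol beneath it): 1/75 + 2/75 = 1/25; 1/25 + 4/25 = 1/5; 1/5 + 1/5 = 2/5; 6/25 + 9/25 = 3/5; 2/5 + 3/5 = 1. Resulting codeword lengths (in the order the probabilities were given): (2, 4, 4, 2, 3, 2). L_avg = sum(p_i * l_i) = 1/5*2 + 1/75*4 + 2/75*4 + 9/25*2 + 4/25*3 + 6/25*2 = 56/25 = 2.24

2.24 bits
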